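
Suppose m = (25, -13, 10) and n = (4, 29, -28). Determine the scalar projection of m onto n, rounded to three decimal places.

m · n = 25·4 + (-13)·29 + 10·(-28) = 100 - 377 - 280 = -557
|n| = √(16 + 841 + 784) = √1641 ≈ 40.5093
comp_n m = -557 / √1641 ≈ -13.750

-13.750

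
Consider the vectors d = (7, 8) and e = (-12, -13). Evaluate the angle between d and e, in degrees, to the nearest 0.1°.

d · e = 7·(-12) + 8·(-13) = -84 - 104 = -188
|d|² = 49 + 64 = 113,  |d| = √113 ≈ 10.630146
|e|² = 144 + 169 = 313,  |e| = √313 ≈ 17.691806
cos θ = -188 / (10.630146 · 17.691806) ≈ -0.99965
θ = arccos(-0.99965) ≈ 178.5°

178.5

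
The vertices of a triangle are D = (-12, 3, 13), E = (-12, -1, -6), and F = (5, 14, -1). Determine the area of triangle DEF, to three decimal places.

211.647

DE = (0, -4, -19),  DF = (17, 11, -14)
i: (-4)·(-14) - (-19)·11 = 56 - (-209) = 265
j: (-19)·17 - 0·(-14) = -323 - 0 = -323
k: 0·11 - (-4)·17 = 0 - (-68) = 68
DE × DF = (265, -323, 68)
|DE × DF| = √179178 ≈ 423.2942
area = ½ · 423.2942 ≈ 211.647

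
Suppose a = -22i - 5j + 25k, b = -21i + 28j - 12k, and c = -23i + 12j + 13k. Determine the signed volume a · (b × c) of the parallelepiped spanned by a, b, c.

-4121

b × c:
i: 28·13 - (-12)·12 = 364 - (-144) = 508
j: (-12)·(-23) - (-21)·13 = 276 - (-273) = 549
k: (-21)·12 - 28·(-23) = -252 - (-644) = 392
b × c = (508, 549, 392)
a · (b × c) = (-22)·508 + (-5)·549 + 25·392 = -11176 - 2745 + 9800 = -4121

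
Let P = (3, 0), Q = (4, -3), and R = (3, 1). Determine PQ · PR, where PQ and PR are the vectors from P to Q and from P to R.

-3

PQ = Q − P = (1, -3)
PR = R − P = (0, 1)
PQ · PR = 1·0 + (-3)·1 = 0 - 3 = -3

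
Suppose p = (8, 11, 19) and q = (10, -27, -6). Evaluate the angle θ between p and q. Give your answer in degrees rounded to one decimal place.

118.8

p · q = 8·10 + 11·(-27) + 19·(-6) = 80 - 297 - 114 = -331
|p|² = 64 + 121 + 361 = 546,  |p| = √546 ≈ 23.366643
|q|² = 100 + 729 + 36 = 865,  |q| = √865 ≈ 29.410882
cos θ = -331 / (23.366643 · 29.410882) ≈ -0.48164
θ = arccos(-0.48164) ≈ 118.8°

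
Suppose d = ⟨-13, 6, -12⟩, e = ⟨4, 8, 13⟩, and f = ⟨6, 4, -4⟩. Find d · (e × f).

e × f:
i: 8·(-4) - 13·4 = -32 - 52 = -84
j: 13·6 - 4·(-4) = 78 - (-16) = 94
k: 4·4 - 8·6 = 16 - 48 = -32
e × f = (-84, 94, -32)
d · (e × f) = (-13)·(-84) + 6·94 + (-12)·(-32) = 1092 + 564 + 384 = 2040

2040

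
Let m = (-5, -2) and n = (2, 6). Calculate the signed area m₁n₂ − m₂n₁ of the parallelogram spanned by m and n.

(-5)·6 - (-2)·2 = -30 - (-4) = -26

-26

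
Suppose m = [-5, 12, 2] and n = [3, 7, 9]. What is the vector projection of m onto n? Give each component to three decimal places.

(1.878, 4.381, 5.633)

m · n = (-5)·3 + 12·7 + 2·9 = -15 + 84 + 18 = 87
|n|² = 9 + 49 + 81 = 139
proj_n m = (87/139) · (3, 7, 9) ≈ (1.878, 4.381, 5.633)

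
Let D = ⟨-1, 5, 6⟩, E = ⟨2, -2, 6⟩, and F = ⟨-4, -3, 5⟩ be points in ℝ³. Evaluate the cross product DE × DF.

(7, 3, -45)

DE = (3, -7, 0)
DF = (-3, -8, -1)
i: (-7)·(-1) - 0·(-8) = 7 - 0 = 7
j: 0·(-3) - 3·(-1) = 0 - (-3) = 3
k: 3·(-8) - (-7)·(-3) = -24 - 21 = -45
DE × DF = (7, 3, -45)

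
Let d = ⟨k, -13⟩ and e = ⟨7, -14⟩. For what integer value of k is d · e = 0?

d · e = k·7 + (-13)·(-14) = 182 + 7k
Set equal to 0: 7k = -182, so k = -26.

-26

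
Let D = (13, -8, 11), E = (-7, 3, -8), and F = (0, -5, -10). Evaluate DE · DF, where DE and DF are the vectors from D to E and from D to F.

DE = E − D = (-20, 11, -19)
DF = F − D = (-13, 3, -21)
DE · DF = (-20)·(-13) + 11·3 + (-19)·(-21) = 260 + 33 + 399 = 692

692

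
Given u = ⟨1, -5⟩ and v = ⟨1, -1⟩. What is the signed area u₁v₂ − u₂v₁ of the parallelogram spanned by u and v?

1·(-1) - (-5)·1 = -1 - (-5) = 4

4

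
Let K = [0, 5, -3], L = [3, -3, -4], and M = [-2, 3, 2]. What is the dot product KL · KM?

5

KL = L − K = (3, -8, -1)
KM = M − K = (-2, -2, 5)
KL · KM = 3·(-2) + (-8)·(-2) + (-1)·5 = -6 + 16 - 5 = 5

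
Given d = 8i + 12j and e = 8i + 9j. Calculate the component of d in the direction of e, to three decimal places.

14.284

d · e = 8·8 + 12·9 = 64 + 108 = 172
|e| = √(64 + 81) = √145 ≈ 12.0416
comp_e d = 172 / √145 ≈ 14.284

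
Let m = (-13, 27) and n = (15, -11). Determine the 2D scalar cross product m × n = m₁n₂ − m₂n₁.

-262

(-13)·(-11) - 27·15 = 143 - 405 = -262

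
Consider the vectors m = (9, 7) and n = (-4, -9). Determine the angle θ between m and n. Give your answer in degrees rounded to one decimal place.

m · n = 9·(-4) + 7·(-9) = -36 - 63 = -99
|m|² = 81 + 49 = 130,  |m| = √130 ≈ 11.401754
|n|² = 16 + 81 = 97,  |n| = √97 ≈ 9.848858
cos θ = -99 / (11.401754 · 9.848858) ≈ -0.88161
θ = arccos(-0.88161) ≈ 151.8°

151.8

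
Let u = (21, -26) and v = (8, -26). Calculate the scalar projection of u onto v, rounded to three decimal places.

u · v = 21·8 + (-26)·(-26) = 168 + 676 = 844
|v| = √(64 + 676) = √740 ≈ 27.2029
comp_v u = 844 / √740 ≈ 31.026

31.026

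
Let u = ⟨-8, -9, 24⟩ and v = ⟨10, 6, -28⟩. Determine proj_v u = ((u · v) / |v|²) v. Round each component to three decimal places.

(-8.761, -5.257, 24.530)

u · v = (-8)·10 + (-9)·6 + 24·(-28) = -80 - 54 - 672 = -806
|v|² = 100 + 36 + 784 = 920
proj_v u = (-806/920) · (10, 6, -28) ≈ (-8.761, -5.257, 24.530)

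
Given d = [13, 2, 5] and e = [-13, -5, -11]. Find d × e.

i: 2·(-11) - 5·(-5) = -22 - (-25) = 3
j: 5·(-13) - 13·(-11) = -65 - (-143) = 78
k: 13·(-5) - 2·(-13) = -65 - (-26) = -39
d × e = (3, 78, -39)

(3, 78, -39)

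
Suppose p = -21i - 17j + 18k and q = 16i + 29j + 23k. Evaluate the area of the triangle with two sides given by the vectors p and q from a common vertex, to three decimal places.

i: (-17)·23 - 18·29 = -391 - 522 = -913
j: 18·16 - (-21)·23 = 288 - (-483) = 771
k: (-21)·29 - (-17)·16 = -609 - (-272) = -337
p × q = (-913, 771, -337)
|p × q| = √((-913)² + 771² + (-337)²) = √1541579 ≈ 1241.6034
area = ½ · 1241.6034 ≈ 620.802

620.802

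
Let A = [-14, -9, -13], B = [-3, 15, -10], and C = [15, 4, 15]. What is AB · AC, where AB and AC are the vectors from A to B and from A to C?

715

AB = B − A = (11, 24, 3)
AC = C − A = (29, 13, 28)
AB · AC = 11·29 + 24·13 + 3·28 = 319 + 312 + 84 = 715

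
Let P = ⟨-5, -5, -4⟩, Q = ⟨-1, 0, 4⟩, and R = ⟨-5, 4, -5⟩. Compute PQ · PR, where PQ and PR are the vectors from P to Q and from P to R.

37

PQ = Q − P = (4, 5, 8)
PR = R − P = (0, 9, -1)
PQ · PR = 4·0 + 5·9 + 8·(-1) = 0 + 45 - 8 = 37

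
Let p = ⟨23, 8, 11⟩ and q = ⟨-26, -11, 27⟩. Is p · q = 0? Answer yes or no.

no

p · q = 23·(-26) + 8·(-11) + 11·27 = -598 - 88 + 297 = -389
Nonzero, so the vectors are not orthogonal.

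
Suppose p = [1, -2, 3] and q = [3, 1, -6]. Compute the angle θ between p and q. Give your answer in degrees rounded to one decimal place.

p · q = 1·3 + (-2)·1 + 3·(-6) = 3 - 2 - 18 = -17
|p|² = 1 + 4 + 9 = 14,  |p| = √14 ≈ 3.741657
|q|² = 9 + 1 + 36 = 46,  |q| = √46 ≈ 6.782330
cos θ = -17 / (3.741657 · 6.782330) ≈ -0.66989
θ = arccos(-0.66989) ≈ 132.1°

132.1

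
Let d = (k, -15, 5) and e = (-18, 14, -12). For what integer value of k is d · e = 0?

-15

d · e = k·(-18) + (-15)·14 + 5·(-12) = -270 - 18k
Set equal to 0: -18k = 270, so k = -15.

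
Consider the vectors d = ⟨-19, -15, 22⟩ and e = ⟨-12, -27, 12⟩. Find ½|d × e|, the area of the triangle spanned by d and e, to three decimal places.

266.262

i: (-15)·12 - 22·(-27) = -180 - (-594) = 414
j: 22·(-12) - (-19)·12 = -264 - (-228) = -36
k: (-19)·(-27) - (-15)·(-12) = 513 - 180 = 333
d × e = (414, -36, 333)
|d × e| = √(414² + (-36)² + 333²) = √283581 ≈ 532.5232
area = ½ · 532.5232 ≈ 266.262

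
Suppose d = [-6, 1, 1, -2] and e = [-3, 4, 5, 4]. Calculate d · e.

d · e = (-6)·(-3) + 1·4 + 1·5 + (-2)·4 = 18 + 4 + 5 - 8 = 19

19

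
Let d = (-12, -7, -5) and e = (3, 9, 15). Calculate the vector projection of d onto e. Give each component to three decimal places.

(-1.657, -4.971, -8.286)

d · e = (-12)·3 + (-7)·9 + (-5)·15 = -36 - 63 - 75 = -174
|e|² = 9 + 81 + 225 = 315
proj_e d = (-174/315) · (3, 9, 15) ≈ (-1.657, -4.971, -8.286)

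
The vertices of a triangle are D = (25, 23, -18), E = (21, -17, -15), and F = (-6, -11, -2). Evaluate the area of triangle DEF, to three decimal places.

614.227

DE = (-4, -40, 3),  DF = (-31, -34, 16)
i: (-40)·16 - 3·(-34) = -640 - (-102) = -538
j: 3·(-31) - (-4)·16 = -93 - (-64) = -29
k: (-4)·(-34) - (-40)·(-31) = 136 - 1240 = -1104
DE × DF = (-538, -29, -1104)
|DE × DF| = √1509101 ≈ 1228.4547
area = ½ · 1228.4547 ≈ 614.227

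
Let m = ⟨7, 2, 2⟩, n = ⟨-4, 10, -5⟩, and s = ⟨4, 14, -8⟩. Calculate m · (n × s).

-366

n × s:
i: 10·(-8) - (-5)·14 = -80 - (-70) = -10
j: (-5)·4 - (-4)·(-8) = -20 - 32 = -52
k: (-4)·14 - 10·4 = -56 - 40 = -96
n × s = (-10, -52, -96)
m · (n × s) = 7·(-10) + 2·(-52) + 2·(-96) = -70 - 104 - 192 = -366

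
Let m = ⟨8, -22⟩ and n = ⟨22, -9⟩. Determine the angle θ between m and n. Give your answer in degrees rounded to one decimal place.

m · n = 8·22 + (-22)·(-9) = 176 + 198 = 374
|m|² = 64 + 484 = 548,  |m| = √548 ≈ 23.409400
|n|² = 484 + 81 = 565,  |n| = √565 ≈ 23.769729
cos θ = 374 / (23.409400 · 23.769729) ≈ 0.67214
θ = arccos(0.67214) ≈ 47.8°

47.8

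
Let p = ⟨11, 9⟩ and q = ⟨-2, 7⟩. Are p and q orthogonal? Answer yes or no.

no

p · q = 11·(-2) + 9·7 = -22 + 63 = 41
Nonzero, so the vectors are not orthogonal.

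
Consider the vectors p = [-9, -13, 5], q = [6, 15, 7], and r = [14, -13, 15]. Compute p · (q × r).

q × r:
i: 15·15 - 7·(-13) = 225 - (-91) = 316
j: 7·14 - 6·15 = 98 - 90 = 8
k: 6·(-13) - 15·14 = -78 - 210 = -288
q × r = (316, 8, -288)
p · (q × r) = (-9)·316 + (-13)·8 + 5·(-288) = -2844 - 104 - 1440 = -4388

-4388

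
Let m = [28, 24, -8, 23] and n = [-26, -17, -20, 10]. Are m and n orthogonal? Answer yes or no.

no

m · n = 28·(-26) + 24·(-17) + (-8)·(-20) + 23·10 = -728 - 408 + 160 + 230 = -746
Nonzero, so the vectors are not orthogonal.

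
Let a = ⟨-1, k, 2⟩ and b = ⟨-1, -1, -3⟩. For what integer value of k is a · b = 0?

-5

a · b = (-1)·(-1) + k·(-1) + 2·(-3) = -5 - 1k
Set equal to 0: -1k = 5, so k = -5.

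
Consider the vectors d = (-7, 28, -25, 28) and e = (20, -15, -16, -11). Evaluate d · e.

-468

d · e = (-7)·20 + 28·(-15) + (-25)·(-16) + 28·(-11) = -140 - 420 + 400 - 308 = -468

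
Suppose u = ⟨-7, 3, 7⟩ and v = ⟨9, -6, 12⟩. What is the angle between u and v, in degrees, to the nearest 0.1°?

u · v = (-7)·9 + 3·(-6) + 7·12 = -63 - 18 + 84 = 3
|u|² = 49 + 9 + 49 = 107,  |u| = √107 ≈ 10.344080
|v|² = 81 + 36 + 144 = 261,  |v| = √261 ≈ 16.155494
cos θ = 3 / (10.344080 · 16.155494) ≈ 0.01795
θ = arccos(0.01795) ≈ 89.0°

89.0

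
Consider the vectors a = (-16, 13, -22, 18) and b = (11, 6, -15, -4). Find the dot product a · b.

a · b = (-16)·11 + 13·6 + (-22)·(-15) + 18·(-4) = -176 + 78 + 330 - 72 = 160

160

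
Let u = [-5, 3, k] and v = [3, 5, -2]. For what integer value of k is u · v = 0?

u · v = (-5)·3 + 3·5 + k·(-2) = 0 - 2k
Set equal to 0: -2k = 0, so k = 0.

0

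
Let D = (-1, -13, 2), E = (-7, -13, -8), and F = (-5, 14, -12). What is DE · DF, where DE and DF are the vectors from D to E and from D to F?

164

DE = E − D = (-6, 0, -10)
DF = F − D = (-4, 27, -14)
DE · DF = (-6)·(-4) + 0·27 + (-10)·(-14) = 24 + 0 + 140 = 164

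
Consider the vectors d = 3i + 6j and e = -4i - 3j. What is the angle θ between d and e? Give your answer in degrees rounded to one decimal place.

d · e = 3·(-4) + 6·(-3) = -12 - 18 = -30
|d|² = 9 + 36 = 45,  |d| = √45 ≈ 6.708204
|e|² = 16 + 9 = 25,  |e| = √25 ≈ 5.000000
cos θ = -30 / (6.708204 · 5.000000) ≈ -0.89443
θ = arccos(-0.89443) ≈ 153.4°

153.4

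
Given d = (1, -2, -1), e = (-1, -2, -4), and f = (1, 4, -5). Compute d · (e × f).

46

e × f:
i: (-2)·(-5) - (-4)·4 = 10 - (-16) = 26
j: (-4)·1 - (-1)·(-5) = -4 - 5 = -9
k: (-1)·4 - (-2)·1 = -4 - (-2) = -2
e × f = (26, -9, -2)
d · (e × f) = 1·26 + (-2)·(-9) + (-1)·(-2) = 26 + 18 + 2 = 46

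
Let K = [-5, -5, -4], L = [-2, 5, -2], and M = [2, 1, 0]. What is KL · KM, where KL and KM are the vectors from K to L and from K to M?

89

KL = L − K = (3, 10, 2)
KM = M − K = (7, 6, 4)
KL · KM = 3·7 + 10·6 + 2·4 = 21 + 60 + 8 = 89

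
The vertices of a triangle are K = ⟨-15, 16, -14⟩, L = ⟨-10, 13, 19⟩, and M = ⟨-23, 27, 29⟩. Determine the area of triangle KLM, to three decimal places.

KL = (5, -3, 33),  KM = (-8, 11, 43)
i: (-3)·43 - 33·11 = -129 - 363 = -492
j: 33·(-8) - 5·43 = -264 - 215 = -479
k: 5·11 - (-3)·(-8) = 55 - 24 = 31
KL × KM = (-492, -479, 31)
|KL × KM| = √472466 ≈ 687.3616
area = ½ · 687.3616 ≈ 343.681

343.681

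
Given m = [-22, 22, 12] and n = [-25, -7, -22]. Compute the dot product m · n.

132

m · n = (-22)·(-25) + 22·(-7) + 12·(-22) = 550 - 154 - 264 = 132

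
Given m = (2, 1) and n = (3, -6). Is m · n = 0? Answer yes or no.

yes

m · n = 2·3 + 1·(-6) = 6 - 6 = 0
Zero, so the vectors are orthogonal.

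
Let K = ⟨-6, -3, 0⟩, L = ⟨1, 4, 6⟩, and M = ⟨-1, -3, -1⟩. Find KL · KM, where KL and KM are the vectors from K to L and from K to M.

29

KL = L − K = (7, 7, 6)
KM = M − K = (5, 0, -1)
KL · KM = 7·5 + 7·0 + 6·(-1) = 35 + 0 - 6 = 29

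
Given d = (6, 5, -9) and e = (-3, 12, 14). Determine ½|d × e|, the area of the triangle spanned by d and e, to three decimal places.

103.080

i: 5·14 - (-9)·12 = 70 - (-108) = 178
j: (-9)·(-3) - 6·14 = 27 - 84 = -57
k: 6·12 - 5·(-3) = 72 - (-15) = 87
d × e = (178, -57, 87)
|d × e| = √(178² + (-57)² + 87²) = √42502 ≈ 206.1601
area = ½ · 206.1601 ≈ 103.080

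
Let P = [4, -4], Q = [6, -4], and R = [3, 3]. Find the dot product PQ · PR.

PQ = Q − P = (2, 0)
PR = R − P = (-1, 7)
PQ · PR = 2·(-1) + 0·7 = -2 + 0 = -2

-2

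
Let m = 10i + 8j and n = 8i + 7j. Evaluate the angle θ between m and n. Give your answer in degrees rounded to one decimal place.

m · n = 10·8 + 8·7 = 80 + 56 = 136
|m|² = 100 + 64 = 164,  |m| = √164 ≈ 12.806248
|n|² = 64 + 49 = 113,  |n| = √113 ≈ 10.630146
cos θ = 136 / (12.806248 · 10.630146) ≈ 0.99903
θ = arccos(0.99903) ≈ 2.5°

2.5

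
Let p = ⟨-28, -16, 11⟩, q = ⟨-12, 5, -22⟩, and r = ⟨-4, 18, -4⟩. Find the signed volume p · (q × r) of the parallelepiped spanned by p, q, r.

-13324

q × r:
i: 5·(-4) - (-22)·18 = -20 - (-396) = 376
j: (-22)·(-4) - (-12)·(-4) = 88 - 48 = 40
k: (-12)·18 - 5·(-4) = -216 - (-20) = -196
q × r = (376, 40, -196)
p · (q × r) = (-28)·376 + (-16)·40 + 11·(-196) = -10528 - 640 - 2156 = -13324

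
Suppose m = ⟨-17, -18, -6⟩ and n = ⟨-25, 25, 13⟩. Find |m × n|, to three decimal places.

i: (-18)·13 - (-6)·25 = -234 - (-150) = -84
j: (-6)·(-25) - (-17)·13 = 150 - (-221) = 371
k: (-17)·25 - (-18)·(-25) = -425 - 450 = -875
m × n = (-84, 371, -875)
|m × n| = √((-84)² + 371² + (-875)²) = √910322 ≈ 954.1080

954.108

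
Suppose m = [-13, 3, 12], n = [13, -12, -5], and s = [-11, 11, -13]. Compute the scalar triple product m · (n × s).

n × s:
i: (-12)·(-13) - (-5)·11 = 156 - (-55) = 211
j: (-5)·(-11) - 13·(-13) = 55 - (-169) = 224
k: 13·11 - (-12)·(-11) = 143 - 132 = 11
n × s = (211, 224, 11)
m · (n × s) = (-13)·211 + 3·224 + 12·11 = -2743 + 672 + 132 = -1939

-1939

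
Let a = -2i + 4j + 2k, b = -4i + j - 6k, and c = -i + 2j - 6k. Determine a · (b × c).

b × c:
i: 1·(-6) - (-6)·2 = -6 - (-12) = 6
j: (-6)·(-1) - (-4)·(-6) = 6 - 24 = -18
k: (-4)·2 - 1·(-1) = -8 - (-1) = -7
b × c = (6, -18, -7)
a · (b × c) = (-2)·6 + 4·(-18) + 2·(-7) = -12 - 72 - 14 = -98

-98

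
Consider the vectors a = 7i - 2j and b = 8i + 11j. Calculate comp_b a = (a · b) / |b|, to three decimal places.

a · b = 7·8 + (-2)·11 = 56 - 22 = 34
|b| = √(64 + 121) = √185 ≈ 13.6015
comp_b a = 34 / √185 ≈ 2.500

2.500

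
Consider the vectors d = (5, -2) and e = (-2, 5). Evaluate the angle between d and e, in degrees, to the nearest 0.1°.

d · e = 5·(-2) + (-2)·5 = -10 - 10 = -20
|d|² = 25 + 4 = 29,  |d| = √29 ≈ 5.385165
|e|² = 4 + 25 = 29,  |e| = √29 ≈ 5.385165
cos θ = -20 / (5.385165 · 5.385165) ≈ -0.68966
θ = arccos(-0.68966) ≈ 133.6°

133.6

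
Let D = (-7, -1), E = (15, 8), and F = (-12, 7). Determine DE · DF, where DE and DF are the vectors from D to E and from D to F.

-38

DE = E − D = (22, 9)
DF = F − D = (-5, 8)
DE · DF = 22·(-5) + 9·8 = -110 + 72 = -38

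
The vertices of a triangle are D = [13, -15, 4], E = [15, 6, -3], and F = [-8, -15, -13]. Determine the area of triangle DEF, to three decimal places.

DE = (2, 21, -7),  DF = (-21, 0, -17)
i: 21·(-17) - (-7)·0 = -357 - 0 = -357
j: (-7)·(-21) - 2·(-17) = 147 - (-34) = 181
k: 2·0 - 21·(-21) = 0 - (-441) = 441
DE × DF = (-357, 181, 441)
|DE × DF| = √354691 ≈ 595.5594
area = ½ · 595.5594 ≈ 297.780

297.780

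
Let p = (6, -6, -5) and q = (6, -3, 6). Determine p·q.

24

p · q = 6·6 + (-6)·(-3) + (-5)·6 = 36 + 18 - 30 = 24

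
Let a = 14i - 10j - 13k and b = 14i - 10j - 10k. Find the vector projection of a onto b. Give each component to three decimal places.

(15.061, -10.758, -10.758)

a · b = 14·14 + (-10)·(-10) + (-13)·(-10) = 196 + 100 + 130 = 426
|b|² = 196 + 100 + 100 = 396
proj_b a = (426/396) · (14, -10, -10) ≈ (15.061, -10.758, -10.758)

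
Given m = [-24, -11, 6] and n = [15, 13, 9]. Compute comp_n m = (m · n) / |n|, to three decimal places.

m · n = (-24)·15 + (-11)·13 + 6·9 = -360 - 143 + 54 = -449
|n| = √(225 + 169 + 81) = √475 ≈ 21.7945
comp_n m = -449 / √475 ≈ -20.602

-20.602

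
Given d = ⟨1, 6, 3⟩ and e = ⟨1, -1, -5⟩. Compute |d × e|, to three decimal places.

i: 6·(-5) - 3·(-1) = -30 - (-3) = -27
j: 3·1 - 1·(-5) = 3 - (-5) = 8
k: 1·(-1) - 6·1 = -1 - 6 = -7
d × e = (-27, 8, -7)
|d × e| = √((-27)² + 8² + (-7)²) = √842 ≈ 29.0172

29.017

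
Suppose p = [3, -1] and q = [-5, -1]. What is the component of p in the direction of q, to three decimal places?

-2.746

p · q = 3·(-5) + (-1)·(-1) = -15 + 1 = -14
|q| = √(25 + 1) = √26 ≈ 5.0990
comp_q p = -14 / √26 ≈ -2.746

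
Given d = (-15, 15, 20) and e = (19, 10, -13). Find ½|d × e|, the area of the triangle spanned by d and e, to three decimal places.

308.008

i: 15·(-13) - 20·10 = -195 - 200 = -395
j: 20·19 - (-15)·(-13) = 380 - 195 = 185
k: (-15)·10 - 15·19 = -150 - 285 = -435
d × e = (-395, 185, -435)
|d × e| = √((-395)² + 185² + (-435)²) = √379475 ≈ 616.0154
area = ½ · 616.0154 ≈ 308.008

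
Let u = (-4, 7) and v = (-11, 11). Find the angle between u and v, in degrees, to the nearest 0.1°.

15.3

u · v = (-4)·(-11) + 7·11 = 44 + 77 = 121
|u|² = 16 + 49 = 65,  |u| = √65 ≈ 8.062258
|v|² = 121 + 121 = 242,  |v| = √242 ≈ 15.556349
cos θ = 121 / (8.062258 · 15.556349) ≈ 0.96476
θ = arccos(0.96476) ≈ 15.3°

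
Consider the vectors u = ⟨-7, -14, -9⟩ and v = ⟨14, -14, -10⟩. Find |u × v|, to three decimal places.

353.621

i: (-14)·(-10) - (-9)·(-14) = 140 - 126 = 14
j: (-9)·14 - (-7)·(-10) = -126 - 70 = -196
k: (-7)·(-14) - (-14)·14 = 98 - (-196) = 294
u × v = (14, -196, 294)
|u × v| = √(14² + (-196)² + 294²) = √125048 ≈ 353.6213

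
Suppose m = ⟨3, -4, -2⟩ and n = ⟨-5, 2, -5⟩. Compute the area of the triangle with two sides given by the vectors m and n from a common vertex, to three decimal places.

i: (-4)·(-5) - (-2)·2 = 20 - (-4) = 24
j: (-2)·(-5) - 3·(-5) = 10 - (-15) = 25
k: 3·2 - (-4)·(-5) = 6 - 20 = -14
m × n = (24, 25, -14)
|m × n| = √(24² + 25² + (-14)²) = √1397 ≈ 37.3765
area = ½ · 37.3765 ≈ 18.688

18.688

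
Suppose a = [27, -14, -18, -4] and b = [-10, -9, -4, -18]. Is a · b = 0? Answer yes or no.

a · b = 27·(-10) + (-14)·(-9) + (-18)·(-4) + (-4)·(-18) = -270 + 126 + 72 + 72 = 0
Zero, so the vectors are orthogonal.

yes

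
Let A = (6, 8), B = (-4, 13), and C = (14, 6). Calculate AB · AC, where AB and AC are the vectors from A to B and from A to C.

-90

AB = B − A = (-10, 5)
AC = C − A = (8, -2)
AB · AC = (-10)·8 + 5·(-2) = -80 - 10 = -90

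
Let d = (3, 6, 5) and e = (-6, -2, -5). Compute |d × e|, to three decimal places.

i: 6·(-5) - 5·(-2) = -30 - (-10) = -20
j: 5·(-6) - 3·(-5) = -30 - (-15) = -15
k: 3·(-2) - 6·(-6) = -6 - (-36) = 30
d × e = (-20, -15, 30)
|d × e| = √((-20)² + (-15)² + 30²) = √1525 ≈ 39.0512

39.051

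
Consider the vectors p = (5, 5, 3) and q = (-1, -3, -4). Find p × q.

(-11, 17, -10)

i: 5·(-4) - 3·(-3) = -20 - (-9) = -11
j: 3·(-1) - 5·(-4) = -3 - (-20) = 17
k: 5·(-3) - 5·(-1) = -15 - (-5) = -10
p × q = (-11, 17, -10)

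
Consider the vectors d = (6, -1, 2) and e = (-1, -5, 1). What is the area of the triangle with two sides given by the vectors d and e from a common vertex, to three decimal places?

16.628

i: (-1)·1 - 2·(-5) = -1 - (-10) = 9
j: 2·(-1) - 6·1 = -2 - 6 = -8
k: 6·(-5) - (-1)·(-1) = -30 - 1 = -31
d × e = (9, -8, -31)
|d × e| = √(9² + (-8)² + (-31)²) = √1106 ≈ 33.2566
area = ½ · 33.2566 ≈ 16.628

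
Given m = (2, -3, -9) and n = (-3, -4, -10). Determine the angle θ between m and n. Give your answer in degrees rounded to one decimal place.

27.7

m · n = 2·(-3) + (-3)·(-4) + (-9)·(-10) = -6 + 12 + 90 = 96
|m|² = 4 + 9 + 81 = 94,  |m| = √94 ≈ 9.695360
|n|² = 9 + 16 + 100 = 125,  |n| = √125 ≈ 11.180340
cos θ = 96 / (9.695360 · 11.180340) ≈ 0.88563
θ = arccos(0.88563) ≈ 27.7°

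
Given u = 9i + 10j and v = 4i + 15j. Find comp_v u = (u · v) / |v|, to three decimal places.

11.981

u · v = 9·4 + 10·15 = 36 + 150 = 186
|v| = √(16 + 225) = √241 ≈ 15.5242
comp_v u = 186 / √241 ≈ 11.981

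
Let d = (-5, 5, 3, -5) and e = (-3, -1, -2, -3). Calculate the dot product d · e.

d · e = (-5)·(-3) + 5·(-1) + 3·(-2) + (-5)·(-3) = 15 - 5 - 6 + 15 = 19

19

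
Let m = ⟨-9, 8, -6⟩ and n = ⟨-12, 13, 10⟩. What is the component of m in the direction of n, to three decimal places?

7.479

m · n = (-9)·(-12) + 8·13 + (-6)·10 = 108 + 104 - 60 = 152
|n| = √(144 + 169 + 100) = √413 ≈ 20.3224
comp_n m = 152 / √413 ≈ 7.479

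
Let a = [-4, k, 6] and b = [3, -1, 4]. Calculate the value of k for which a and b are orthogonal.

a · b = (-4)·3 + k·(-1) + 6·4 = 12 - 1k
Set equal to 0: -1k = -12, so k = 12.

12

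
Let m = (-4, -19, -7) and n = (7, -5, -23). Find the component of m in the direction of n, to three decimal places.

m · n = (-4)·7 + (-19)·(-5) + (-7)·(-23) = -28 + 95 + 161 = 228
|n| = √(49 + 25 + 529) = √603 ≈ 24.5561
comp_n m = 228 / √603 ≈ 9.285

9.285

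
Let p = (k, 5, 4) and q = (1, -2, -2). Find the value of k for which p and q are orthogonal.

p · q = k·1 + 5·(-2) + 4·(-2) = -18 + 1k
Set equal to 0: 1k = 18, so k = 18.

18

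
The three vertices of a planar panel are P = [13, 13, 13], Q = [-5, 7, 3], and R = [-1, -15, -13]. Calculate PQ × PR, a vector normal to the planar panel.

PQ = (-18, -6, -10)
PR = (-14, -28, -26)
i: (-6)·(-26) - (-10)·(-28) = 156 - 280 = -124
j: (-10)·(-14) - (-18)·(-26) = 140 - 468 = -328
k: (-18)·(-28) - (-6)·(-14) = 504 - 84 = 420
PQ × PR = (-124, -328, 420)

(-124, -328, 420)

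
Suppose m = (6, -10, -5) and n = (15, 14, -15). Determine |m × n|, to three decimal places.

321.529

i: (-10)·(-15) - (-5)·14 = 150 - (-70) = 220
j: (-5)·15 - 6·(-15) = -75 - (-90) = 15
k: 6·14 - (-10)·15 = 84 - (-150) = 234
m × n = (220, 15, 234)
|m × n| = √(220² + 15² + 234²) = √103381 ≈ 321.5292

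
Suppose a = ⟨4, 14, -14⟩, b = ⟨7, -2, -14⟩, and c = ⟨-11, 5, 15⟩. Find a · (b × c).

b × c:
i: (-2)·15 - (-14)·5 = -30 - (-70) = 40
j: (-14)·(-11) - 7·15 = 154 - 105 = 49
k: 7·5 - (-2)·(-11) = 35 - 22 = 13
b × c = (40, 49, 13)
a · (b × c) = 4·40 + 14·49 + (-14)·13 = 160 + 686 - 182 = 664

664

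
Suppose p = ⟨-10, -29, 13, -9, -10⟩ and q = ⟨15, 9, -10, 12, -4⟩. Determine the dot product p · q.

p · q = (-10)·15 + (-29)·9 + 13·(-10) + (-9)·12 + (-10)·(-4) = -150 - 261 - 130 - 108 + 40 = -609

-609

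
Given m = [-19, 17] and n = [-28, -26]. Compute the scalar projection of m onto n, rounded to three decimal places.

2.355

m · n = (-19)·(-28) + 17·(-26) = 532 - 442 = 90
|n| = √(784 + 676) = √1460 ≈ 38.2099
comp_n m = 90 / √1460 ≈ 2.355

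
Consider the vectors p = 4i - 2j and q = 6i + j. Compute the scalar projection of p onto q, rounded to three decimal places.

3.617

p · q = 4·6 + (-2)·1 = 24 - 2 = 22
|q| = √(36 + 1) = √37 ≈ 6.0828
comp_q p = 22 / √37 ≈ 3.617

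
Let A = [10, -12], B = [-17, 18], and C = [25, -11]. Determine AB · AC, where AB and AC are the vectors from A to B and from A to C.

-375

AB = B − A = (-27, 30)
AC = C − A = (15, 1)
AB · AC = (-27)·15 + 30·1 = -405 + 30 = -375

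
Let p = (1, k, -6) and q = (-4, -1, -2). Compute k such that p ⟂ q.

p · q = 1·(-4) + k·(-1) + (-6)·(-2) = 8 - 1k
Set equal to 0: -1k = -8, so k = 8.

8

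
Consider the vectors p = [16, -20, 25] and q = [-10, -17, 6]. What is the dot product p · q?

330

p · q = 16·(-10) + (-20)·(-17) + 25·6 = -160 + 340 + 150 = 330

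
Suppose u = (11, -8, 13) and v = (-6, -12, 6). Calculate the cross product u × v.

i: (-8)·6 - 13·(-12) = -48 - (-156) = 108
j: 13·(-6) - 11·6 = -78 - 66 = -144
k: 11·(-12) - (-8)·(-6) = -132 - 48 = -180
u × v = (108, -144, -180)

(108, -144, -180)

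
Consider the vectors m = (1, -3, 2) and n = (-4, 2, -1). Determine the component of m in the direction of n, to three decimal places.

m · n = 1·(-4) + (-3)·2 + 2·(-1) = -4 - 6 - 2 = -12
|n| = √(16 + 4 + 1) = √21 ≈ 4.5826
comp_n m = -12 / √21 ≈ -2.619

-2.619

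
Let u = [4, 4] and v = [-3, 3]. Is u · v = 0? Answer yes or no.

u · v = 4·(-3) + 4·3 = -12 + 12 = 0
Zero, so the vectors are orthogonal.

yes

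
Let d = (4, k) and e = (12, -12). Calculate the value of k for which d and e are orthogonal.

4

d · e = 4·12 + k·(-12) = 48 - 12k
Set equal to 0: -12k = -48, so k = 4.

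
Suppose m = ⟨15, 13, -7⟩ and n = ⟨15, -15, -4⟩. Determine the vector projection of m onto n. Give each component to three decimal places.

(1.867, -1.867, -0.498)

m · n = 15·15 + 13·(-15) + (-7)·(-4) = 225 - 195 + 28 = 58
|n|² = 225 + 225 + 16 = 466
proj_n m = (58/466) · (15, -15, -4) ≈ (1.867, -1.867, -0.498)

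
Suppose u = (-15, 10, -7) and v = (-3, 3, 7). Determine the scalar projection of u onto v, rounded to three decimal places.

3.176

u · v = (-15)·(-3) + 10·3 + (-7)·7 = 45 + 30 - 49 = 26
|v| = √(9 + 9 + 49) = √67 ≈ 8.1854
comp_v u = 26 / √67 ≈ 3.176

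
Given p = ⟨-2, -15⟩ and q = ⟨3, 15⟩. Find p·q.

-231

p · q = (-2)·3 + (-15)·15 = -6 - 225 = -231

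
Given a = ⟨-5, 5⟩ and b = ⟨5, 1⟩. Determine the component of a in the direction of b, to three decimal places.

-3.922

a · b = (-5)·5 + 5·1 = -25 + 5 = -20
|b| = √(25 + 1) = √26 ≈ 5.0990
comp_b a = -20 / √26 ≈ -3.922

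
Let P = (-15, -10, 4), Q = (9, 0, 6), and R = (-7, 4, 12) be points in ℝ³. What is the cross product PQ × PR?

PQ = (24, 10, 2)
PR = (8, 14, 8)
i: 10·8 - 2·14 = 80 - 28 = 52
j: 2·8 - 24·8 = 16 - 192 = -176
k: 24·14 - 10·8 = 336 - 80 = 256
PQ × PR = (52, -176, 256)

(52, -176, 256)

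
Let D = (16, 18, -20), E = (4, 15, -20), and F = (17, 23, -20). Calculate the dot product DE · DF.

-27

DE = E − D = (-12, -3, 0)
DF = F − D = (1, 5, 0)
DE · DF = (-12)·1 + (-3)·5 + 0·0 = -12 - 15 + 0 = -27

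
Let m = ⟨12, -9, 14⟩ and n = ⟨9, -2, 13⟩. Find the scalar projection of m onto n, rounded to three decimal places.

19.326

m · n = 12·9 + (-9)·(-2) + 14·13 = 108 + 18 + 182 = 308
|n| = √(81 + 4 + 169) = √254 ≈ 15.9374
comp_n m = 308 / √254 ≈ 19.326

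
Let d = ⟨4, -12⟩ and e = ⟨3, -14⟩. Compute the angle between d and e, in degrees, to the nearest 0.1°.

6.3

d · e = 4·3 + (-12)·(-14) = 12 + 168 = 180
|d|² = 16 + 144 = 160,  |d| = √160 ≈ 12.649111
|e|² = 9 + 196 = 205,  |e| = √205 ≈ 14.317821
cos θ = 180 / (12.649111 · 14.317821) ≈ 0.99388
θ = arccos(0.99388) ≈ 6.3°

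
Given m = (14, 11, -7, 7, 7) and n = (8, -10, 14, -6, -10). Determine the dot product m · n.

m · n = 14·8 + 11·(-10) + (-7)·14 + 7·(-6) + 7·(-10) = 112 - 110 - 98 - 42 - 70 = -208

-208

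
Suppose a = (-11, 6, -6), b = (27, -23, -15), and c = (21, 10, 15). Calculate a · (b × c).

-6693

b × c:
i: (-23)·15 - (-15)·10 = -345 - (-150) = -195
j: (-15)·21 - 27·15 = -315 - 405 = -720
k: 27·10 - (-23)·21 = 270 - (-483) = 753
b × c = (-195, -720, 753)
a · (b × c) = (-11)·(-195) + 6·(-720) + (-6)·753 = 2145 - 4320 - 4518 = -6693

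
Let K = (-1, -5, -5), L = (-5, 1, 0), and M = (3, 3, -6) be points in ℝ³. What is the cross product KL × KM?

(-46, 16, -56)

KL = (-4, 6, 5)
KM = (4, 8, -1)
i: 6·(-1) - 5·8 = -6 - 40 = -46
j: 5·4 - (-4)·(-1) = 20 - 4 = 16
k: (-4)·8 - 6·4 = -32 - 24 = -56
KL × KM = (-46, 16, -56)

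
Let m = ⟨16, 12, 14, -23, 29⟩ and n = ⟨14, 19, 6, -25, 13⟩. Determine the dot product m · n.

1488

m · n = 16·14 + 12·19 + 14·6 + (-23)·(-25) + 29·13 = 224 + 228 + 84 + 575 + 377 = 1488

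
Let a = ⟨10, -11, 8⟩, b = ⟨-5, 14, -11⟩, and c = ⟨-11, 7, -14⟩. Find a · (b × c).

-799

b × c:
i: 14·(-14) - (-11)·7 = -196 - (-77) = -119
j: (-11)·(-11) - (-5)·(-14) = 121 - 70 = 51
k: (-5)·7 - 14·(-11) = -35 - (-154) = 119
b × c = (-119, 51, 119)
a · (b × c) = 10·(-119) + (-11)·51 + 8·119 = -1190 - 561 + 952 = -799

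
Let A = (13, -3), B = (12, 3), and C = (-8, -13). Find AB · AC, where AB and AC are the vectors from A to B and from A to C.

AB = B − A = (-1, 6)
AC = C − A = (-21, -10)
AB · AC = (-1)·(-21) + 6·(-10) = 21 - 60 = -39

-39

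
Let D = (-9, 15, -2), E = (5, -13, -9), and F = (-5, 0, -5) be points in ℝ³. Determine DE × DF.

DE = (14, -28, -7)
DF = (4, -15, -3)
i: (-28)·(-3) - (-7)·(-15) = 84 - 105 = -21
j: (-7)·4 - 14·(-3) = -28 - (-42) = 14
k: 14·(-15) - (-28)·4 = -210 - (-112) = -98
DE × DF = (-21, 14, -98)

(-21, 14, -98)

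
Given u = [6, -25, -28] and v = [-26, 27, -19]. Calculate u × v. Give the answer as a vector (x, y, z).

(1231, 842, -488)

i: (-25)·(-19) - (-28)·27 = 475 - (-756) = 1231
j: (-28)·(-26) - 6·(-19) = 728 - (-114) = 842
k: 6·27 - (-25)·(-26) = 162 - 650 = -488
u × v = (1231, 842, -488)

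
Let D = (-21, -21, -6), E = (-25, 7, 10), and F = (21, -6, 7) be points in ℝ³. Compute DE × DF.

(124, 724, -1236)

DE = (-4, 28, 16)
DF = (42, 15, 13)
i: 28·13 - 16·15 = 364 - 240 = 124
j: 16·42 - (-4)·13 = 672 - (-52) = 724
k: (-4)·15 - 28·42 = -60 - 1176 = -1236
DE × DF = (124, 724, -1236)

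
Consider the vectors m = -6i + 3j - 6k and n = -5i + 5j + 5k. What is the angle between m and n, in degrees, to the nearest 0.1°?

m · n = (-6)·(-5) + 3·5 + (-6)·5 = 30 + 15 - 30 = 15
|m|² = 36 + 9 + 36 = 81,  |m| = √81 ≈ 9.000000
|n|² = 25 + 25 + 25 = 75,  |n| = √75 ≈ 8.660254
cos θ = 15 / (9.000000 · 8.660254) ≈ 0.19245
θ = arccos(0.19245) ≈ 78.9°

78.9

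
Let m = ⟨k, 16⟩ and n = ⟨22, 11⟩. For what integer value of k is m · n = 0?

m · n = k·22 + 16·11 = 176 + 22k
Set equal to 0: 22k = -176, so k = -8.

-8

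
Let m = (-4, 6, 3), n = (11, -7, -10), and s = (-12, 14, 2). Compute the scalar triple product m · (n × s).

n × s:
i: (-7)·2 - (-10)·14 = -14 - (-140) = 126
j: (-10)·(-12) - 11·2 = 120 - 22 = 98
k: 11·14 - (-7)·(-12) = 154 - 84 = 70
n × s = (126, 98, 70)
m · (n × s) = (-4)·126 + 6·98 + 3·70 = -504 + 588 + 210 = 294

294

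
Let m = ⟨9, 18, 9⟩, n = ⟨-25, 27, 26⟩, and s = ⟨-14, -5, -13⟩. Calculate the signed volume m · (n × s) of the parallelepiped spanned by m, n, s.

-9864

n × s:
i: 27·(-13) - 26·(-5) = -351 - (-130) = -221
j: 26·(-14) - (-25)·(-13) = -364 - 325 = -689
k: (-25)·(-5) - 27·(-14) = 125 - (-378) = 503
n × s = (-221, -689, 503)
m · (n × s) = 9·(-221) + 18·(-689) + 9·503 = -1989 - 12402 + 4527 = -9864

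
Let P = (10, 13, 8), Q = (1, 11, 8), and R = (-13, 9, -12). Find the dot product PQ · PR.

PQ = Q − P = (-9, -2, 0)
PR = R − P = (-23, -4, -20)
PQ · PR = (-9)·(-23) + (-2)·(-4) + 0·(-20) = 207 + 8 + 0 = 215

215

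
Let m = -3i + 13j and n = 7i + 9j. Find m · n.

96

m · n = (-3)·7 + 13·9 = -21 + 117 = 96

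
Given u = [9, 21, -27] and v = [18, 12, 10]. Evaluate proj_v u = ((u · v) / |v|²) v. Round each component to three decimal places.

(4.563, 3.042, 2.535)

u · v = 9·18 + 21·12 + (-27)·10 = 162 + 252 - 270 = 144
|v|² = 324 + 144 + 100 = 568
proj_v u = (144/568) · (18, 12, 10) ≈ (4.563, 3.042, 2.535)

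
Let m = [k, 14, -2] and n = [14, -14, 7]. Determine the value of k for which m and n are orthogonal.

m · n = k·14 + 14·(-14) + (-2)·7 = -210 + 14k
Set equal to 0: 14k = 210, so k = 15.

15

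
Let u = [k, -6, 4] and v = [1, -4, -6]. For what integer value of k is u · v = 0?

u · v = k·1 + (-6)·(-4) + 4·(-6) = 0 + 1k
Set equal to 0: 1k = 0, so k = 0.

0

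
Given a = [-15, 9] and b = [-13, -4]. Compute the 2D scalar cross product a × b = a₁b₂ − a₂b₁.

(-15)·(-4) - 9·(-13) = 60 - (-117) = 177

177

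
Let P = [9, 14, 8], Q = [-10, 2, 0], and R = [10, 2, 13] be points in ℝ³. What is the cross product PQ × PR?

PQ = (-19, -12, -8)
PR = (1, -12, 5)
i: (-12)·5 - (-8)·(-12) = -60 - 96 = -156
j: (-8)·1 - (-19)·5 = -8 - (-95) = 87
k: (-19)·(-12) - (-12)·1 = 228 - (-12) = 240
PQ × PR = (-156, 87, 240)

(-156, 87, 240)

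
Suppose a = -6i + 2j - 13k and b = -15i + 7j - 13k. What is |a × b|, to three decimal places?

134.380

i: 2·(-13) - (-13)·7 = -26 - (-91) = 65
j: (-13)·(-15) - (-6)·(-13) = 195 - 78 = 117
k: (-6)·7 - 2·(-15) = -42 - (-30) = -12
a × b = (65, 117, -12)
|a × b| = √(65² + 117² + (-12)²) = √18058 ≈ 134.3801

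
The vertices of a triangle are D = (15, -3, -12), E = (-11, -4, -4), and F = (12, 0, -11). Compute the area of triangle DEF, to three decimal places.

DE = (-26, -1, 8),  DF = (-3, 3, 1)
i: (-1)·1 - 8·3 = -1 - 24 = -25
j: 8·(-3) - (-26)·1 = -24 - (-26) = 2
k: (-26)·3 - (-1)·(-3) = -78 - 3 = -81
DE × DF = (-25, 2, -81)
|DE × DF| = √7190 ≈ 84.7939
area = ½ · 84.7939 ≈ 42.397

42.397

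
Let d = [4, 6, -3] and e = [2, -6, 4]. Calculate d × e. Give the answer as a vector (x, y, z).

(6, -22, -36)

i: 6·4 - (-3)·(-6) = 24 - 18 = 6
j: (-3)·2 - 4·4 = -6 - 16 = -22
k: 4·(-6) - 6·2 = -24 - 12 = -36
d × e = (6, -22, -36)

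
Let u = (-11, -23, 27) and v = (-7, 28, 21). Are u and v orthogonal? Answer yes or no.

yes

u · v = (-11)·(-7) + (-23)·28 + 27·21 = 77 - 644 + 567 = 0
Zero, so the vectors are orthogonal.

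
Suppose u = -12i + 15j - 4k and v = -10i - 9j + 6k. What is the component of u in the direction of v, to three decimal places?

u · v = (-12)·(-10) + 15·(-9) + (-4)·6 = 120 - 135 - 24 = -39
|v| = √(100 + 81 + 36) = √217 ≈ 14.7309
comp_v u = -39 / √217 ≈ -2.647

-2.647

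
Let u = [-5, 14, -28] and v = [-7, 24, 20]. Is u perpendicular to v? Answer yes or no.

u · v = (-5)·(-7) + 14·24 + (-28)·20 = 35 + 336 - 560 = -189
Nonzero, so the vectors are not orthogonal.

no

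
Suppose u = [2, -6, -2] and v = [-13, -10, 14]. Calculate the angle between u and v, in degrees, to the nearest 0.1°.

u · v = 2·(-13) + (-6)·(-10) + (-2)·14 = -26 + 60 - 28 = 6
|u|² = 4 + 36 + 4 = 44,  |u| = √44 ≈ 6.633250
|v|² = 169 + 100 + 196 = 465,  |v| = √465 ≈ 21.563859
cos θ = 6 / (6.633250 · 21.563859) ≈ 0.04195
θ = arccos(0.04195) ≈ 87.6°

87.6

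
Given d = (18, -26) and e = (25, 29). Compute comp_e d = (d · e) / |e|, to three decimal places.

d · e = 18·25 + (-26)·29 = 450 - 754 = -304
|e| = √(625 + 841) = √1466 ≈ 38.2884
comp_e d = -304 / √1466 ≈ -7.940

-7.940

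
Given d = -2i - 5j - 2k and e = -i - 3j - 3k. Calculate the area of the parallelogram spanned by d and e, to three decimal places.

9.899

i: (-5)·(-3) - (-2)·(-3) = 15 - 6 = 9
j: (-2)·(-1) - (-2)·(-3) = 2 - 6 = -4
k: (-2)·(-3) - (-5)·(-1) = 6 - 5 = 1
d × e = (9, -4, 1)
|d × e| = √(9² + (-4)² + 1²) = √98 ≈ 9.8995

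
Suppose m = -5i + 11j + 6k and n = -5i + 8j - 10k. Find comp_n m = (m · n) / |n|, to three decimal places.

m · n = (-5)·(-5) + 11·8 + 6·(-10) = 25 + 88 - 60 = 53
|n| = √(25 + 64 + 100) = √189 ≈ 13.7477
comp_n m = 53 / √189 ≈ 3.855

3.855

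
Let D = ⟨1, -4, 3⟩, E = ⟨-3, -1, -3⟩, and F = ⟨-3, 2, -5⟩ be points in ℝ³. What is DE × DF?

DE = (-4, 3, -6)
DF = (-4, 6, -8)
i: 3·(-8) - (-6)·6 = -24 - (-36) = 12
j: (-6)·(-4) - (-4)·(-8) = 24 - 32 = -8
k: (-4)·6 - 3·(-4) = -24 - (-12) = -12
DE × DF = (12, -8, -12)

(12, -8, -12)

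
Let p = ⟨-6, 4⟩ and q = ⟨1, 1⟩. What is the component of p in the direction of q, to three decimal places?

p · q = (-6)·1 + 4·1 = -6 + 4 = -2
|q| = √(1 + 1) = √2 ≈ 1.4142
comp_q p = -2 / √2 ≈ -1.414

-1.414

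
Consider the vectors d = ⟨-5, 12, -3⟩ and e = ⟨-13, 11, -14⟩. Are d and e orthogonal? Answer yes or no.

d · e = (-5)·(-13) + 12·11 + (-3)·(-14) = 65 + 132 + 42 = 239
Nonzero, so the vectors are not orthogonal.

no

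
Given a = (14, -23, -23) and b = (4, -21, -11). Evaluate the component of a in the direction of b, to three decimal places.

32.943

a · b = 14·4 + (-23)·(-21) + (-23)·(-11) = 56 + 483 + 253 = 792
|b| = √(16 + 441 + 121) = √578 ≈ 24.0416
comp_b a = 792 / √578 ≈ 32.943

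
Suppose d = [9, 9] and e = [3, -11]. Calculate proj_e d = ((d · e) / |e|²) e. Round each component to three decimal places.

d · e = 9·3 + 9·(-11) = 27 - 99 = -72
|e|² = 9 + 121 = 130
proj_e d = (-72/130) · (3, -11) ≈ (-1.662, 6.092)

(-1.662, 6.092)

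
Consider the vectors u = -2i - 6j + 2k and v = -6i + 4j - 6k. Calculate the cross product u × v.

i: (-6)·(-6) - 2·4 = 36 - 8 = 28
j: 2·(-6) - (-2)·(-6) = -12 - 12 = -24
k: (-2)·4 - (-6)·(-6) = -8 - 36 = -44
u × v = (28, -24, -44)

(28, -24, -44)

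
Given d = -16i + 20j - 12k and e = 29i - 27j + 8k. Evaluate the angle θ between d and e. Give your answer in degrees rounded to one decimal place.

164.2

d · e = (-16)·29 + 20·(-27) + (-12)·8 = -464 - 540 - 96 = -1100
|d|² = 256 + 400 + 144 = 800,  |d| = √800 ≈ 28.284271
|e|² = 841 + 729 + 64 = 1634,  |e| = √1634 ≈ 40.422766
cos θ = -1100 / (28.284271 · 40.422766) ≈ -0.96210
θ = arccos(-0.96210) ≈ 164.2°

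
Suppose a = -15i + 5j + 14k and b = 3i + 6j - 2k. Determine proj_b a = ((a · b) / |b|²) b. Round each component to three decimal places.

(-2.633, -5.265, 1.755)

a · b = (-15)·3 + 5·6 + 14·(-2) = -45 + 30 - 28 = -43
|b|² = 9 + 36 + 4 = 49
proj_b a = (-43/49) · (3, 6, -2) ≈ (-2.633, -5.265, 1.755)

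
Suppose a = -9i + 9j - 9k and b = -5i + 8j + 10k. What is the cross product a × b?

(162, 135, -27)

i: 9·10 - (-9)·8 = 90 - (-72) = 162
j: (-9)·(-5) - (-9)·10 = 45 - (-90) = 135
k: (-9)·8 - 9·(-5) = -72 - (-45) = -27
a × b = (162, 135, -27)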